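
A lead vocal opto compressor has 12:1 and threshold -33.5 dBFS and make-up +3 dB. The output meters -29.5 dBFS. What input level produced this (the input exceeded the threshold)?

-21.5 dBFS

Stripping the +3 dB make-up gives -32.5 dBFS at the gain stage.
Post-compression overshoot = -32.5 − (-33.5) = 1 dB.
Input overshoot = R × output overshoot = 12 dB → input = -33.5 + 12 = -21.5 dBFS.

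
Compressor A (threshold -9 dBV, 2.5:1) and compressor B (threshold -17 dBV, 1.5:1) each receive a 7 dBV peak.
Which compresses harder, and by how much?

A: overshoot 16 dB → output overshoot 6.4 dB → GR 9.6 dB.
B: overshoot 24 dB → output overshoot 16 dB → GR 8 dB.
Difference: 1.6 dB in favour of A.

A, by 1.6 dB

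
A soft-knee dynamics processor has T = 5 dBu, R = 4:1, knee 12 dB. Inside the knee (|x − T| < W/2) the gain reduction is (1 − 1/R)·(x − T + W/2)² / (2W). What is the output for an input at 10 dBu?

x − T + W/2 = 10 − 5 + 6 = 11.
GR = (1 − 1/4) × 11² / 24 = 0.75 × 121 / 24 = 3.78125 dB.
Output = 10 − 3.78125 = 6.21875 dBu.

6.21875 dBu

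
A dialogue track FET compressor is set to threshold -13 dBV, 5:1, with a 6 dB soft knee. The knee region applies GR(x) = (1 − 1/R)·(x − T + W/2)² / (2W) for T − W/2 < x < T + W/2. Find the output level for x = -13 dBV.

x − T + W/2 = -13 − (-13) + 3 = 3.
GR = (1 − 1/5) × 3² / 12 = 0.8 × 9 / 12 = 0.6 dB.
Output = -13 − 0.6 = -13.6 dBV.

-13.6 dBV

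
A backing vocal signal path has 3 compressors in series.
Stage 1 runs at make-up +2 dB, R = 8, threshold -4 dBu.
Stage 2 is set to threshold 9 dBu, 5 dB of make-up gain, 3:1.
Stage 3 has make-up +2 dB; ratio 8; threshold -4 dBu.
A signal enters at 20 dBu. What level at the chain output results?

Stage 1: 20 dBu is 24 dB over -4 dBu; at 8:1 that becomes 3 dB over, giving -1 dBu; +2 dB make-up → 1 dBu.
Stage 2: 1 dBu ≤ 9 dBu, so stage 2 doesn't engage; make-up brings it to 6 dBu.
Stage 3: overshoot 10 dB → 10/8 = 1.25 dB → -2.75 dBu; +2 dB make-up → -0.75 dBu.

-0.75 dBu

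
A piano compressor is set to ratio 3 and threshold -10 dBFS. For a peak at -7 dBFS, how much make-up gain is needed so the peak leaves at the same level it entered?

Without make-up, output = threshold + overshoot/3 = -10 + 1 = -9 dBFS.
Gap to target: 2 dB.

2 dB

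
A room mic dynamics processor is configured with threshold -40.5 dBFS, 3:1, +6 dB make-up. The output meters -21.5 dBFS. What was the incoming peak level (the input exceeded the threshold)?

Stripping the +6 dB make-up gives -27.5 dBFS at the gain stage.
The compressed level sits -27.5 − (-40.5) = 13 dB over threshold.
Undo the ratio: input overshoot = 13 × 3 = 39 dB, giving input = -1.5 dBFS.

-1.5 dBFS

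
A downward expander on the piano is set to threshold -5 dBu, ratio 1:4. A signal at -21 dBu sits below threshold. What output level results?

The input is 16 dB below the -5 dBu threshold.
A 1:4 expander multiplies undershoot by 4: 16 × 4 = 64 dB below threshold.
Output = -5 − 64 = -69 dBu.

-69 dBu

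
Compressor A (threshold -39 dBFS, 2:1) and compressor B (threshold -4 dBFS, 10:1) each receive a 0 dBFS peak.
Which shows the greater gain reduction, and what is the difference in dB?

A: overshoot 39 dB → output overshoot 19.5 dB → GR 19.5 dB.
B: overshoot 4 dB → output overshoot 0.4 dB → GR 3.6 dB.
A applies 15.9 dB more gain reduction.

A, by 15.9 dB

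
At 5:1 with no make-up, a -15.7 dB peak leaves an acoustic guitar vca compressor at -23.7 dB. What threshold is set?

-25.7 dB

Input is 10 dB above T (since output overshoot × R = input overshoot: (-23.7 − T)·5 = -15.7 − T gives T = -25.7 dB).
Check: -25.7 + (-15.7 − (-25.7))/5 = -25.7 + 2 = -23.7 dB. ✓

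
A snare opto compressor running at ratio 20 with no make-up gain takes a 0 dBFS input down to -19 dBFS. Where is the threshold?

-20 dBFS

Input is 20 dB above T (since output overshoot × R = input overshoot: (-19 − T)·20 = 0 − T gives T = -20 dBFS).
Check: -20 + (0 − (-20))/20 = -20 + 1 = -19 dBFS. ✓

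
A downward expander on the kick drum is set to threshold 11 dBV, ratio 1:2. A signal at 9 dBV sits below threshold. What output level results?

Undershoot = 11 − 9 = 2 dB.
At 1:2, that expands to 4 dB under threshold.
Output = 11 − 4 = 7 dBV.

7 dBV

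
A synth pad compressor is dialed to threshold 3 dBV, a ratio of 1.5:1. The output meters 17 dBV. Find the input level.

The compressed level sits 17 − 3 = 14 dB over threshold.
Input overshoot = R × output overshoot = 21 dB → input = 3 + 21 = 24 dBV.

24 dBV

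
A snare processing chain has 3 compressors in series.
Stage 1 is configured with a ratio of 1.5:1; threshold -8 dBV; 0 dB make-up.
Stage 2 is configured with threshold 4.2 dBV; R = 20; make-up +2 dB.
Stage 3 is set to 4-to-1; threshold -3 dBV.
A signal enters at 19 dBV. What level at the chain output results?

-0.6275 dBV

Stage 1: 27 dB above -8 dBV, reduced 1.5:1 to 18 dB above → 10 dBV.
Stage 2: 5.8 dB above 4.2 dBV, reduced 20:1 to 0.29 dB above → 4.49 dBV; +2 dB make-up → 6.49 dBV.
Stage 3: 6.49 dBV is 9.49 dB over -3 dBV; at 4:1 that becomes 2.3725 dB over, giving -0.6275 dBV.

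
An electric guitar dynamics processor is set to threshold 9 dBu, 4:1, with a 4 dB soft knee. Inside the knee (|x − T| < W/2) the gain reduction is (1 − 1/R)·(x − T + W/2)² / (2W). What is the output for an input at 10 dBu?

9.15625 dBu

x − T + W/2 = 10 − 9 + 2 = 3.
GR = (1 − 1/4) × 3² / 8 = 0.75 × 9 / 8 = 0.84375 dB.
Output = 10 − 0.84375 = 9.15625 dBu.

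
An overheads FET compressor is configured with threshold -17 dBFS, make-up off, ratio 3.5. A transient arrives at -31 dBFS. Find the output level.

-31 dBFS

-31 dBFS is 14 dB below the -17 dBFS threshold, so no gain reduction is applied.
Output = input = -31 dBFS.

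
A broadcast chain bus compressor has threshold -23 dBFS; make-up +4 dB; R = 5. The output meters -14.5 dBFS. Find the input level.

Remove make-up: -14.5 − 4 = -18.5 dBFS.
That's 4.5 dB above the -23 dBFS threshold.
Before 5:1 compression the overshoot was 4.5 × 5 = 22.5 dB, so input = -23 + 22.5 = -0.5 dBFS.

-0.5 dBFS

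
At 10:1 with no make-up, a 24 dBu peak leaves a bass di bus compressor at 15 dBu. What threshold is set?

Let T be the threshold. Output overshoot = (input overshoot)/R, so 15 − T = (24 − T)/10.
10·(15 − T) = 24 − T → 9·T = 150 − 24 = 126.
T = 126/9 = 14 dBu.

14 dBu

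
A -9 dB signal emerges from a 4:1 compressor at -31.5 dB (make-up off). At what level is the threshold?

-39 dB

Input is 30 dB above T (since output overshoot × R = input overshoot: (-31.5 − T)·4 = -9 − T gives T = -39 dB).
Check: -39 + (-9 − (-39))/4 = -39 + 7.5 = -31.5 dB. ✓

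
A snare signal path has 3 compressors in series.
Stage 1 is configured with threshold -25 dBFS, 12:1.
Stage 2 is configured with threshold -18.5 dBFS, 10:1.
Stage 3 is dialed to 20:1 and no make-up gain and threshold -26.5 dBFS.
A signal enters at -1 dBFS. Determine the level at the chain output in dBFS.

Stage 1: -1 dBFS is 24 dB over -25 dBFS; at 12:1 that becomes 2 dB over, giving -23 dBFS.
Stage 2: -23 dBFS ≤ -18.5 dBFS, so stage 2 doesn't engage; output -23 dBFS.
Stage 3: 3.5 dB above -26.5 dBFS, reduced 20:1 to 0.175 dB above → -26.325 dBFS.

-26.325 dBFS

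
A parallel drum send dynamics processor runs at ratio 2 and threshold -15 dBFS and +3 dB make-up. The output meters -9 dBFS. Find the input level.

Before make-up, the level was -9 − 3 = -12 dBFS.
That's 3 dB above the -15 dBFS threshold.
Before 2:1 compression the overshoot was 3 × 2 = 6 dB, so input = -15 + 6 = -9 dBFS.

-9 dBFS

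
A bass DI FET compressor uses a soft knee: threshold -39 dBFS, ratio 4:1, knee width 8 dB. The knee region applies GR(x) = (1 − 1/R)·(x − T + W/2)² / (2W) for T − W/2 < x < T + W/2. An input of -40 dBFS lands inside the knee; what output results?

x − T + W/2 = -40 − (-39) + 4 = 3.
GR = (1 − 1/4) × 3² / 16 = 0.75 × 9 / 16 = 0.421875 dB.
Output = -40 − 0.421875 = -40.421875 dBFS.

-40.421875 dBFS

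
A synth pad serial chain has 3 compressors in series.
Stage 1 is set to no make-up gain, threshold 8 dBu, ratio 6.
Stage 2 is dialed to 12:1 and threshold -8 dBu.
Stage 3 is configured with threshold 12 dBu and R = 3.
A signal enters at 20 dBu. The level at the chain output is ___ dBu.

Stage 1: 12 dB above 8 dBu, reduced 6:1 to 2 dB above → 10 dBu.
Stage 2: 10 dBu is 18 dB over -8 dBu; at 12:1 that becomes 1.5 dB over, giving -6.5 dBu.
Stage 3: -6.5 dBu ≤ 12 dBu, so stage 3 doesn't engage; output -6.5 dBu.

-6.5 dBu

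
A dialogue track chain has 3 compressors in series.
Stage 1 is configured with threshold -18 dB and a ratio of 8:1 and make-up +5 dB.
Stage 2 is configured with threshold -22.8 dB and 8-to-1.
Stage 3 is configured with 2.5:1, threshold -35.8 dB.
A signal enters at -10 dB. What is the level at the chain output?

Stage 1: -10 dB is 8 dB over -18 dB; at 8:1 that becomes 1 dB over, giving -17 dB; +5 dB make-up → -12 dB.
Stage 2: -12 dB is 10.8 dB over -22.8 dB; at 8:1 that becomes 1.35 dB over, giving -21.45 dB.
Stage 3: overshoot 14.35 dB → 14.35/2.5 = 5.74 dB → -30.06 dB.

-30.06 dB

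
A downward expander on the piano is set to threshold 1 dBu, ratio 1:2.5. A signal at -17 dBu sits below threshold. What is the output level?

-44 dBu

The input is 18 dB below the 1 dBu threshold.
A 1:2.5 expander multiplies undershoot by 2.5: 18 × 2.5 = 45 dB below threshold.
Output = 1 − 45 = -44 dBu.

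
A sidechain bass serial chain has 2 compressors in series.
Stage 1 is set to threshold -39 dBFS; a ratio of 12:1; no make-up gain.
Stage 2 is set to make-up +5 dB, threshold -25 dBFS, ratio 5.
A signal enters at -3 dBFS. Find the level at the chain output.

-31 dBFS

Stage 1: -3 dBFS is 36 dB over -39 dBFS; at 12:1 that becomes 3 dB over, giving -36 dBFS.
Stage 2: -36 dBFS ≤ -25 dBFS, so stage 2 doesn't engage; make-up brings it to -31 dBFS.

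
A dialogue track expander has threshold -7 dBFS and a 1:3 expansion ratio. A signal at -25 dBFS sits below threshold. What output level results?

Undershoot = (-7) − (-25) = 18 dB.
At 1:3, that expands to 54 dB under threshold.
Output = -7 − 54 = -61 dBFS.

-61 dBFS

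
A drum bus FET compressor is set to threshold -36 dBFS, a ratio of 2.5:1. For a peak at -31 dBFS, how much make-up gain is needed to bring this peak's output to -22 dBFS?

The peak compresses to -36 + 5/2.5 = -34 dBFS.
To reach -22 dBFS requires -22 − (-34) = 12 dB of make-up.

12 dB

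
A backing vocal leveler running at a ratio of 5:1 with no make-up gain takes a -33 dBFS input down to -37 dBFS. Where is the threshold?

Let T be the threshold. Output overshoot = (input overshoot)/R, so -37 − T = (-33 − T)/5.
5·(-37 − T) = -33 − T → 4·T = -185 − (-33) = -152.
T = -152/4 = -38 dBFS.

-38 dBFS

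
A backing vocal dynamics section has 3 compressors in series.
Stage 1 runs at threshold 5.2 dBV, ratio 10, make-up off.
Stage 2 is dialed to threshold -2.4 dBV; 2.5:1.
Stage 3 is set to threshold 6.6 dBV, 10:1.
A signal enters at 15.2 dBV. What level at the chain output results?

1.04 dBV

Stage 1: overshoot 10 dB → 10/10 = 1 dB → 6.2 dBV.
Stage 2: 6.2 dBV is 8.6 dB over -2.4 dBV; at 2.5:1 that becomes 3.44 dB over, giving 1.04 dBV.
Stage 3: 1.04 dBV ≤ 6.6 dBV, so stage 3 doesn't engage; output 1.04 dBV.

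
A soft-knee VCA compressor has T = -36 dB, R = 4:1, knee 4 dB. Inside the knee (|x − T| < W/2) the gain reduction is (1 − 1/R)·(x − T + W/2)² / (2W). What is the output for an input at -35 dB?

x − T + W/2 = -35 − (-36) + 2 = 3.
GR = (1 − 1/4) × 3² / 8 = 0.75 × 9 / 8 = 0.84375 dB.
Output = -35 − 0.84375 = -35.84375 dB.

-35.84375 dB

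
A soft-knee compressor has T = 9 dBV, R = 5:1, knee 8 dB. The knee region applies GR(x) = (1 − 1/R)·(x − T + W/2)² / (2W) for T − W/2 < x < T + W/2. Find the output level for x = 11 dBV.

9.2 dBV

x − T + W/2 = 11 − 9 + 4 = 6.
GR = (1 − 1/5) × 6² / 16 = 0.8 × 36 / 16 = 1.8 dB.
Output = 11 − 1.8 = 9.2 dBV.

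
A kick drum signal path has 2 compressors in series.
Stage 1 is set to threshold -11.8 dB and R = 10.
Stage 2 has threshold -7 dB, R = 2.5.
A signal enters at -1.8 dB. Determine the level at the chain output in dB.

Stage 1: 10 dB above -11.8 dB, reduced 10:1 to 1 dB above → -10.8 dB.
Stage 2: below threshold (-10.8 ≤ -7); passes unchanged; output -10.8 dB.

-10.8 dB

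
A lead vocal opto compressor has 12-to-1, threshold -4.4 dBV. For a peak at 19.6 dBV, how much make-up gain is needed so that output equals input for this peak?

22 dB

Overshoot 24 dB → 24/12 = 2 dB after compression, so the compressed level is -4.4 + 2 = -2.4 dBV.
Make-up = target − compressed = 19.6 − (-2.4) = 22 dB.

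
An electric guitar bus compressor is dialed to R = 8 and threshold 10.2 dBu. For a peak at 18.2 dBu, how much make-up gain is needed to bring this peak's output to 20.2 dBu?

9 dB

The peak compresses to 10.2 + 8/8 = 11.2 dBu.
To reach 20.2 dBu requires 20.2 − 11.2 = 9 dB of make-up.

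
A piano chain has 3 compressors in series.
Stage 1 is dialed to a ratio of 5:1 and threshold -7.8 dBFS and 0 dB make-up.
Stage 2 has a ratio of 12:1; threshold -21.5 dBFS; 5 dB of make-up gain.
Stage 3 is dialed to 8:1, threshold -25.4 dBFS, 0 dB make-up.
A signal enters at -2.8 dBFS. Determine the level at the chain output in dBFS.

Stage 1: 5 dB above -7.8 dBFS, reduced 5:1 to 1 dB above → -6.8 dBFS.
Stage 2: -6.8 dBFS is 14.7 dB over -21.5 dBFS; at 12:1 that becomes 1.225 dB over, giving -20.275 dBFS; +5 dB make-up → -15.275 dBFS.
Stage 3: overshoot 10.125 dB → 10.125/8 = 1.265625 dB → -24.134375 dBFS.

-24.134375 dBFS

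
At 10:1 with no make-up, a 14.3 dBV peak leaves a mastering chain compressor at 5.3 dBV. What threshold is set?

4.3 dBV

Let T be the threshold. Output overshoot = (input overshoot)/R, so 5.3 − T = (14.3 − T)/10.
10·(5.3 − T) = 14.3 − T → 9·T = 53 − 14.3 = 38.7.
T = 38.7/9 = 4.3 dBV.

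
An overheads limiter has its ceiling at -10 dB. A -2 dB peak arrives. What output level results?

-10 dB

The limiter clamps the peak to its -10 dB ceiling.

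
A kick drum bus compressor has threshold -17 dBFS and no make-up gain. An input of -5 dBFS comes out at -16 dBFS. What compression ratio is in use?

12:1

Input overshoot = -5 − (-17) = 12 dB; output overshoot = -16 − (-17) = 1 dB.
Ratio = 12 / 1 = 12.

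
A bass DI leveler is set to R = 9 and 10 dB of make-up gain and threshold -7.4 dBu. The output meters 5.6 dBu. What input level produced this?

Before make-up, the level was 5.6 − 10 = -4.4 dBu.
Post-compression overshoot = -4.4 − (-7.4) = 3 dB.
Before 9:1 compression the overshoot was 3 × 9 = 27 dB, so input = -7.4 + 27 = 19.6 dBu.

19.6 dBu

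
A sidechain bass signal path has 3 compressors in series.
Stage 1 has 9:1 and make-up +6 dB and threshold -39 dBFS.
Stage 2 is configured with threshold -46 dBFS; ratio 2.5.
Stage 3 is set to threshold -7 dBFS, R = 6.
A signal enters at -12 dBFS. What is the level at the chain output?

Stage 1: 27 dB above -39 dBFS, reduced 9:1 to 3 dB above → -36 dBFS; +6 dB make-up → -30 dBFS.
Stage 2: overshoot 16 dB → 16/2.5 = 6.4 dB → -39.6 dBFS.
Stage 3: below threshold (-39.6 ≤ -7); passes unchanged; output -39.6 dBFS.

-39.6 dBFS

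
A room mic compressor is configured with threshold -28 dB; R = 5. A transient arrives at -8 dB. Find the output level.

-8 dB sits 20 dB over threshold.
The 20 dB excess becomes 4 dB after 5:1 reduction.
Output = -28 + 4 = -24 dB.

-24 dB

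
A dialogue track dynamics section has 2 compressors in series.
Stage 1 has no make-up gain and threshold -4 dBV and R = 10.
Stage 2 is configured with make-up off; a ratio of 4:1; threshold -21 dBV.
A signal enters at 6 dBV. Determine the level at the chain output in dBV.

-16.5 dBV

Stage 1: 10 dB above -4 dBV, reduced 10:1 to 1 dB above → -3 dBV.
Stage 2: overshoot 18 dB → 18/4 = 4.5 dB → -16.5 dBV.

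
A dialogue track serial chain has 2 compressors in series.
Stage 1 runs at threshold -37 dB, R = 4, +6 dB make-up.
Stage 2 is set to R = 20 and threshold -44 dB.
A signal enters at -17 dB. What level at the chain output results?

Stage 1: -17 dB is 20 dB over -37 dB; at 4:1 that becomes 5 dB over, giving -32 dB; +6 dB make-up → -26 dB.
Stage 2: -26 dB is 18 dB over -44 dB; at 20:1 that becomes 0.9 dB over, giving -43.1 dB.

-43.1 dB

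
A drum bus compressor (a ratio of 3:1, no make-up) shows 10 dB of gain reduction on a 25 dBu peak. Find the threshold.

10 dBu

Input is 15 dB above T (since output overshoot × R = input overshoot: (15 − T)·3 = 25 − T gives T = 10 dBu).
Check: 10 + (25 − 10)/3 = 10 + 5 = 15 dBu. ✓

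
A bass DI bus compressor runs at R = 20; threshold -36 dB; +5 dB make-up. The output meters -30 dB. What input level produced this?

Stripping the +5 dB make-up gives -35 dB at the gain stage.
That's 1 dB above the -36 dB threshold.
Undo the ratio: input overshoot = 1 × 20 = 20 dB, giving input = -16 dB.

-16 dB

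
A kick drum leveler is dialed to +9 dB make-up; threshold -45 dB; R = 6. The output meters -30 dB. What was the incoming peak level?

-9 dB

Stripping the +9 dB make-up gives -39 dB at the gain stage.
That's 6 dB above the -45 dB threshold.
Undo the ratio: input overshoot = 6 × 6 = 36 dB, giving input = -9 dB.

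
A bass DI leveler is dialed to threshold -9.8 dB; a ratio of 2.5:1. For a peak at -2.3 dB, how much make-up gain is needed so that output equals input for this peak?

Without make-up, output = threshold + overshoot/2.5 = -9.8 + 3 = -6.8 dB.
Gap to target: 4.5 dB.

4.5 dB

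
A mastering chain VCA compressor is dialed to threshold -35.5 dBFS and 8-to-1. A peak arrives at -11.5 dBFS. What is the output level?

-32.5 dBFS

The input is 24 dB above the -35.5 dBFS threshold.
8:1 compression reduces that to 24/8 = 3 dB over.
That puts the output at -32.5 dBFS.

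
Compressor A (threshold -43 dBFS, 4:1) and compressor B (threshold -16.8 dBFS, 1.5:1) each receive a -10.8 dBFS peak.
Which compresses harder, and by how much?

A, by 22.15 dB

A: 32.2 dB over, compressed to 8.05 dB over, so 24.15 dB of GR.
B: 6 dB over, compressed to 4 dB over, so 2 dB of GR.
A applies 22.15 dB more gain reduction.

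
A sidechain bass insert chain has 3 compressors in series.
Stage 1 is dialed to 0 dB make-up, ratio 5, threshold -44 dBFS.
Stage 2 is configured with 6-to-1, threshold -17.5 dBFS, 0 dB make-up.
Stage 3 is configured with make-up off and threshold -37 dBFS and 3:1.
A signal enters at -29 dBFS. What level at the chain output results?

Stage 1: -29 dBFS is 15 dB over -44 dBFS; at 5:1 that becomes 3 dB over, giving -41 dBFS.
Stage 2: -41 dBFS ≤ -17.5 dBFS, so stage 2 doesn't engage; output -41 dBFS.
Stage 3: -41 dBFS ≤ -37 dBFS, so stage 3 doesn't engage; output -41 dBFS.

-41 dBFS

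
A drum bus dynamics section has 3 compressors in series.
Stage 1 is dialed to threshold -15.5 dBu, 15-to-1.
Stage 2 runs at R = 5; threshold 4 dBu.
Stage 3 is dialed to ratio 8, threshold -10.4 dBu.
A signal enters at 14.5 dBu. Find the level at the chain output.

-13.5 dBu

Stage 1: overshoot 30 dB → 30/15 = 2 dB → -13.5 dBu.
Stage 2: below threshold (-13.5 ≤ 4); passes unchanged; output -13.5 dBu.
Stage 3: -13.5 dBu ≤ -10.4 dBu, so stage 3 doesn't engage; output -13.5 dBu.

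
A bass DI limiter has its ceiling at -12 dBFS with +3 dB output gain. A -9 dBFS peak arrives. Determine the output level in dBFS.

At ∞:1, everything above -12 dBFS is held at the ceiling.
Output gain then adds 3 dB: -12 + 3 = -9 dBFS.

-9 dBFS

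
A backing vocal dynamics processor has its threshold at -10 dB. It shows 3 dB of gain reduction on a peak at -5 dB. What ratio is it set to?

2.5:1

Input overshoot = -5 − (-10) = 5 dB.
Output overshoot = 5 − 3 = 2 dB.
Ratio = input overshoot / output overshoot = 5 / 2 = 2.5.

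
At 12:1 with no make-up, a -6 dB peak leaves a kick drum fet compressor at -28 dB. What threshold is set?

-30 dB

Gain reduction = -6 − (-28) = 22 dB; output overshoot = GR / (R − 1) = 22 / 11 = 2 dB.
Threshold = output − output overshoot = -28 − 2 = -30 dB.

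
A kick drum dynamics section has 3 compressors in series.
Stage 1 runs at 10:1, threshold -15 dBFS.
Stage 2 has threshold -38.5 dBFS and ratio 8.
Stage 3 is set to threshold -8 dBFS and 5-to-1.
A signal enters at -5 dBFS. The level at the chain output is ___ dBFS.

-35.4375 dBFS

Stage 1: 10 dB above -15 dBFS, reduced 10:1 to 1 dB above → -14 dBFS.
Stage 2: overshoot 24.5 dB → 24.5/8 = 3.0625 dB → -35.4375 dBFS.
Stage 3: -35.4375 dBFS ≤ -8 dBFS, so stage 3 doesn't engage; output -35.4375 dBFS.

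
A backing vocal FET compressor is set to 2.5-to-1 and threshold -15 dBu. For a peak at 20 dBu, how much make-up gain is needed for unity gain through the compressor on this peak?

21 dB

Overshoot 35 dB → 35/2.5 = 14 dB after compression, so the compressed level is -15 + 14 = -1 dBu.
Make-up = target − compressed = 20 − (-1) = 21 dB.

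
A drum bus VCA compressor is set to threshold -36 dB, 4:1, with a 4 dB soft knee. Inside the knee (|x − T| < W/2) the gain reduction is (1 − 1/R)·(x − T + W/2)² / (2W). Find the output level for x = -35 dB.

-35.84375 dB

x − T + W/2 = -35 − (-36) + 2 = 3.
GR = (1 − 1/4) × 3² / 8 = 0.75 × 9 / 8 = 0.84375 dB.
Output = -35 − 0.84375 = -35.84375 dB.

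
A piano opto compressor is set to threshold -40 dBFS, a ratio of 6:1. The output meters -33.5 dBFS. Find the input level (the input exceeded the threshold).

-1 dBFS

Post-compression overshoot = -33.5 − (-40) = 6.5 dB.
Before 6:1 compression the overshoot was 6.5 × 6 = 39 dB, so input = -40 + 39 = -1 dBFS.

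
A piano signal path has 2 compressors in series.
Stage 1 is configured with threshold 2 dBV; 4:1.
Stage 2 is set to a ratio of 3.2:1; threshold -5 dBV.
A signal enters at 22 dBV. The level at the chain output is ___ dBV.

Stage 1: overshoot 20 dB → 20/4 = 5 dB → 7 dBV.
Stage 2: 7 dBV is 12 dB over -5 dBV; at 3.2:1 that becomes 3.75 dB over, giving -1.25 dBV.

-1.25 dBV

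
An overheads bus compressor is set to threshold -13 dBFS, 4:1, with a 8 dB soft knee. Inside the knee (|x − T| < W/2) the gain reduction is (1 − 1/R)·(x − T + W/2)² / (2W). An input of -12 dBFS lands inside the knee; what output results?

-13.171875 dBFS

x − T + W/2 = -12 − (-13) + 4 = 5.
GR = (1 − 1/4) × 5² / 16 = 0.75 × 25 / 16 = 1.171875 dB.
Output = -12 − 1.171875 = -13.171875 dBFS.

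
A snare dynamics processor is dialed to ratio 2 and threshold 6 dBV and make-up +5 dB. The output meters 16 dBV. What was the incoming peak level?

16 dBV

Stripping the +5 dB make-up gives 11 dBV at the gain stage.
Post-compression overshoot = 11 − 6 = 5 dB.
Input overshoot = R × output overshoot = 10 dB → input = 6 + 10 = 16 dBV.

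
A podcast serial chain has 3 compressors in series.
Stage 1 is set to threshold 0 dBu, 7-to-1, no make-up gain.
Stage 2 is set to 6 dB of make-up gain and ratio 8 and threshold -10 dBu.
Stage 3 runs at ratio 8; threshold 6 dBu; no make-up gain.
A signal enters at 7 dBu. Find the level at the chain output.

Stage 1: 7 dBu is 7 dB over 0 dBu; at 7:1 that becomes 1 dB over, giving 1 dBu.
Stage 2: overshoot 11 dB → 11/8 = 1.375 dB → -8.625 dBu; +6 dB make-up → -2.625 dBu.
Stage 3: below threshold (-2.625 ≤ 6); passes unchanged; output -2.625 dBu.

-2.625 dBu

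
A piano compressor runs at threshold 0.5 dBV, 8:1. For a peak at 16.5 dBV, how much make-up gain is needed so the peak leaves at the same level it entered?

14 dB

The peak compresses to 0.5 + 16/8 = 2.5 dBV.
To reach 16.5 dBV requires 16.5 − 2.5 = 14 dB of make-up.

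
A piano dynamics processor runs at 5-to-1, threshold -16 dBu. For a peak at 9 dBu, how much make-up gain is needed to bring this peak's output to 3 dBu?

14 dB

Overshoot 25 dB → 25/5 = 5 dB after compression, so the compressed level is -16 + 5 = -11 dBu.
Make-up = target − compressed = 3 − (-11) = 14 dB.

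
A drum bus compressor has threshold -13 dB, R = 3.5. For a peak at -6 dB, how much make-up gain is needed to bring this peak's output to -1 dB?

Overshoot 7 dB → 7/3.5 = 2 dB after compression, so the compressed level is -13 + 2 = -11 dB.
Make-up = target − compressed = -1 − (-11) = 10 dB.

10 dB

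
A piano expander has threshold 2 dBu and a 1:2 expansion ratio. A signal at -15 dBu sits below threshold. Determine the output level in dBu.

Below threshold, a 1:2 expander applies gain = (2−1)×(T − x) of attenuation.
(2−1) × 17 = 17 dB, so output = -15 − 17 = -32 dBu.

-32 dBu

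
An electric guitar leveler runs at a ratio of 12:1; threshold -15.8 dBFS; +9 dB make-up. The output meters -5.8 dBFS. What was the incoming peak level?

-3.8 dBFS

Stripping the +9 dB make-up gives -14.8 dBFS at the gain stage.
The compressed level sits -14.8 − (-15.8) = 1 dB over threshold.
Before 12:1 compression the overshoot was 1 × 12 = 12 dB, so input = -15.8 + 12 = -3.8 dBFS.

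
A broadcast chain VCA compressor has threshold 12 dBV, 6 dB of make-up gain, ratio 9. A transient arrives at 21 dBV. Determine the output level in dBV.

21 dBV sits 9 dB over threshold.
9:1 compression reduces that to 9/9 = 1 dB over.
Output = 12 + 1 = 13 dBV; make-up adds 6 dB, giving 19 dBV.

19 dBV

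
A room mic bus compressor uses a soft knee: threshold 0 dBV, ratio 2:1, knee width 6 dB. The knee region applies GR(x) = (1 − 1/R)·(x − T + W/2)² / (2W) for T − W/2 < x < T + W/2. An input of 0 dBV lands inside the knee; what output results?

-0.375 dBV

x − T + W/2 = 0 − 0 + 3 = 3.
GR = (1 − 1/2) × 3² / 12 = 0.5 × 9 / 12 = 0.375 dB.
Output = 0 − 0.375 = -0.375 dBV.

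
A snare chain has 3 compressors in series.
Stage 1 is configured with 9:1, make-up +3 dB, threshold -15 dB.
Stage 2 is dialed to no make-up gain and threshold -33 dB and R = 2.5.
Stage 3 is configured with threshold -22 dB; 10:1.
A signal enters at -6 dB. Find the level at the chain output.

Stage 1: 9 dB above -15 dB, reduced 9:1 to 1 dB above → -14 dB; +3 dB make-up → -11 dB.
Stage 2: 22 dB above -33 dB, reduced 2.5:1 to 8.8 dB above → -24.2 dB.
Stage 3: -24.2 dB is at or below the -22 dB threshold — no compression; output -24.2 dB.

-24.2 dB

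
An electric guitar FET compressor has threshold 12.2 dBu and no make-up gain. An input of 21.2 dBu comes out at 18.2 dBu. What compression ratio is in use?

1.5:1

Input overshoot = 21.2 − 12.2 = 9 dB; output overshoot = 18.2 − 12.2 = 6 dB.
Ratio = 9 / 6 = 1.5.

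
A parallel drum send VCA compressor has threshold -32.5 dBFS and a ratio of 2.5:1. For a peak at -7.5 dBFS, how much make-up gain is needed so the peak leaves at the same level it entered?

Without make-up, output = threshold + overshoot/2.5 = -32.5 + 10 = -22.5 dBFS.
Gap to target: 15 dB.

15 dB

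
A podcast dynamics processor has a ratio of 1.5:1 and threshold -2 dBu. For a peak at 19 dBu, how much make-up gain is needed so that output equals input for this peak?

7 dB

Overshoot 21 dB → 21/1.5 = 14 dB after compression, so the compressed level is -2 + 14 = 12 dBu.
Make-up = target − compressed = 19 − 12 = 7 dB.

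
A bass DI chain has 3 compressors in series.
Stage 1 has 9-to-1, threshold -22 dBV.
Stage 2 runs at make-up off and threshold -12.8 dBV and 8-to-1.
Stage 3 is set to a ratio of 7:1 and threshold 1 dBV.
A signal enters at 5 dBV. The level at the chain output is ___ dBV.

-19 dBV

Stage 1: 27 dB above -22 dBV, reduced 9:1 to 3 dB above → -19 dBV.
Stage 2: below threshold (-19 ≤ -12.8); passes unchanged; output -19 dBV.
Stage 3: -19 dBV ≤ 1 dBV, so stage 3 doesn't engage; output -19 dBV.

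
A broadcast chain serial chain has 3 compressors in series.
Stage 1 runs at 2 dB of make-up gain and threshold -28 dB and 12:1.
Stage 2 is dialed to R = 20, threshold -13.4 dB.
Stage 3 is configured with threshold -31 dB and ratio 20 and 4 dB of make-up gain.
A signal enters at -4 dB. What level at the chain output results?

Stage 1: 24 dB above -28 dB, reduced 12:1 to 2 dB above → -26 dB; +2 dB make-up → -24 dB.
Stage 2: below threshold (-24 ≤ -13.4); passes unchanged; output -24 dB.
Stage 3: overshoot 7 dB → 7/20 = 0.35 dB → -30.65 dB; +4 dB make-up → -26.65 dB.

-26.65 dB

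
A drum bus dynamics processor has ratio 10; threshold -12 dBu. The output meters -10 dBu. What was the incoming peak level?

The compressed level sits -10 − (-12) = 2 dB over threshold.
Undo the ratio: input overshoot = 2 × 10 = 20 dB, giving input = 8 dBu.

8 dBu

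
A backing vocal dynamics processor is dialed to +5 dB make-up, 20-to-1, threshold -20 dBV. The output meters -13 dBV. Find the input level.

20 dBV

Stripping the +5 dB make-up gives -18 dBV at the gain stage.
The compressed level sits -18 − (-20) = 2 dB over threshold.
Input overshoot = R × output overshoot = 40 dB → input = -20 + 40 = 20 dBV.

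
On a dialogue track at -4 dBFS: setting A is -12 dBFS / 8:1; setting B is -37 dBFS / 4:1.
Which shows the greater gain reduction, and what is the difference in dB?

B, by 17.75 dB

A: 8 dB over, compressed to 1 dB over, so 7 dB of GR.
B: 33 dB over, compressed to 8.25 dB over, so 24.75 dB of GR.
B reduces 17.75 dB more.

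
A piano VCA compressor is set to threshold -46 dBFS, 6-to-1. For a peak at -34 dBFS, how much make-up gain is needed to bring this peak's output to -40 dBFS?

4 dB

The peak compresses to -46 + 12/6 = -44 dBFS.
To reach -40 dBFS requires -40 − (-44) = 4 dB of make-up.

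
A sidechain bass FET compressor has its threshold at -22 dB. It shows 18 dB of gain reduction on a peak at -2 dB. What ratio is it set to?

Input overshoot = -2 − (-22) = 20 dB.
Output overshoot = 20 − 18 = 2 dB.
Ratio = input overshoot / output overshoot = 20 / 2 = 10.

10:1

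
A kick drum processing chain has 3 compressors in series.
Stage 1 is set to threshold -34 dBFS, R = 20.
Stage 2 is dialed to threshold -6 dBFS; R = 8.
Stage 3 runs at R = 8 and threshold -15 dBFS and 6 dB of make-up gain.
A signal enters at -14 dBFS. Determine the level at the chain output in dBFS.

-27 dBFS

Stage 1: 20 dB above -34 dBFS, reduced 20:1 to 1 dB above → -33 dBFS.
Stage 2: below threshold (-33 ≤ -6); passes unchanged; output -33 dBFS.
Stage 3: -33 dBFS ≤ -15 dBFS, so stage 3 doesn't engage; make-up brings it to -27 dBFS.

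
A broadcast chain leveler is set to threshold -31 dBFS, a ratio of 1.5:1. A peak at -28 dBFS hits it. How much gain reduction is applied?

1 dB

The signal is 3 dB above threshold.
At 1.5:1, output sits 3/1.5 = 2 dB above threshold.
So the signal is attenuated by 3 − 2 = 1 dB.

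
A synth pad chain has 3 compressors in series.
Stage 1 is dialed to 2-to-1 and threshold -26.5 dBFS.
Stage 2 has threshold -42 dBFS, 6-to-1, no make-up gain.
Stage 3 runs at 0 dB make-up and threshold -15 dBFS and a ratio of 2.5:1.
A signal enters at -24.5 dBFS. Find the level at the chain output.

-39.25 dBFS

Stage 1: overshoot 2 dB → 2/2 = 1 dB → -25.5 dBFS.
Stage 2: 16.5 dB above -42 dBFS, reduced 6:1 to 2.75 dB above → -39.25 dBFS.
Stage 3: -39.25 dBFS is at or below the -15 dBFS threshold — no compression; output -39.25 dBFS.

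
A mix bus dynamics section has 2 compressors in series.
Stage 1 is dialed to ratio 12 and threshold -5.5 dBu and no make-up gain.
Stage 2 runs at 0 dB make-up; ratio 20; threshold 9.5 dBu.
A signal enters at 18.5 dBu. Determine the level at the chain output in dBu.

Stage 1: 18.5 dBu is 24 dB over -5.5 dBu; at 12:1 that becomes 2 dB over, giving -3.5 dBu.
Stage 2: below threshold (-3.5 ≤ 9.5); passes unchanged; output -3.5 dBu.

-3.5 dBu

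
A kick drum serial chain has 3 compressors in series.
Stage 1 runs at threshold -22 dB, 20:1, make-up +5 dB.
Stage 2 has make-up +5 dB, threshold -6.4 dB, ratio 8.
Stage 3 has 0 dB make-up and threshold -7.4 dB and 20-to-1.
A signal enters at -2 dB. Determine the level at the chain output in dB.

Stage 1: -2 dB is 20 dB over -22 dB; at 20:1 that becomes 1 dB over, giving -21 dB; +5 dB make-up → -16 dB.
Stage 2: below threshold (-16 ≤ -6.4); passes unchanged; make-up brings it to -11 dB.
Stage 3: -11 dB is at or below the -7.4 dB threshold — no compression; output -11 dB.

-11 dB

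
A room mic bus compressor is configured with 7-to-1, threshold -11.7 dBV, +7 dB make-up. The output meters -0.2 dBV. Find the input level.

19.8 dBV

Remove make-up: -0.2 − 7 = -7.2 dBV.
The compressed level sits -7.2 − (-11.7) = 4.5 dB over threshold.
Before 7:1 compression the overshoot was 4.5 × 7 = 31.5 dB, so input = -11.7 + 31.5 = 19.8 dBV.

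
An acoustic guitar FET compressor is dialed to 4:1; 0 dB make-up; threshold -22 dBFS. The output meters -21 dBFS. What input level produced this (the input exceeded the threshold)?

-18 dBFS

The compressed level sits -21 − (-22) = 1 dB over threshold.
Before 4:1 compression the overshoot was 1 × 4 = 4 dB, so input = -22 + 4 = -18 dBFS.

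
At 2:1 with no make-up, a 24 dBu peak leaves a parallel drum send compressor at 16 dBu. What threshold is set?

Input is 16 dB above T (since output overshoot × R = input overshoot: (16 − T)·2 = 24 − T gives T = 8 dBu).
Check: 8 + (24 − 8)/2 = 8 + 8 = 16 dBu. ✓

8 dBu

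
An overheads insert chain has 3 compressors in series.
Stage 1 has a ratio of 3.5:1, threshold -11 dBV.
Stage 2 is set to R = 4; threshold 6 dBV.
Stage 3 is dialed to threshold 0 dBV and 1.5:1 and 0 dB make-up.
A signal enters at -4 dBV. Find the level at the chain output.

-9 dBV

Stage 1: -4 dBV is 7 dB over -11 dBV; at 3.5:1 that becomes 2 dB over, giving -9 dBV.
Stage 2: below threshold (-9 ≤ 6); passes unchanged; output -9 dBV.
Stage 3: below threshold (-9 ≤ 0); passes unchanged; output -9 dBV.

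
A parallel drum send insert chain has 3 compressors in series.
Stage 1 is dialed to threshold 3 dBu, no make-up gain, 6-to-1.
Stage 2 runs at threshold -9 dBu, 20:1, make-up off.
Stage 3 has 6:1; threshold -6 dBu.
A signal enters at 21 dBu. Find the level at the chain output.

Stage 1: overshoot 18 dB → 18/6 = 3 dB → 6 dBu.
Stage 2: overshoot 15 dB → 15/20 = 0.75 dB → -8.25 dBu.
Stage 3: -8.25 dBu is at or below the -6 dBu threshold — no compression; output -8.25 dBu.

-8.25 dBu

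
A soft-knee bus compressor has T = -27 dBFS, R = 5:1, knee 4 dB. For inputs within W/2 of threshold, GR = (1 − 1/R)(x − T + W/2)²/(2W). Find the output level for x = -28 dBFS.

x − T + W/2 = -28 − (-27) + 2 = 1.
GR = (1 − 1/5) × 1² / 8 = 0.8 × 1 / 8 = 0.1 dB.
Output = -28 − 0.1 = -28.1 dBFS.

-28.1 dBFS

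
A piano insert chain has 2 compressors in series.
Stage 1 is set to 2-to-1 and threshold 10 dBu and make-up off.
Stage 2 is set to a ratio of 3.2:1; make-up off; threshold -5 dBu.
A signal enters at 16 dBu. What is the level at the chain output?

Stage 1: overshoot 6 dB → 6/2 = 3 dB → 13 dBu.
Stage 2: overshoot 18 dB → 18/3.2 = 5.625 dB → 0.625 dBu.

0.625 dBu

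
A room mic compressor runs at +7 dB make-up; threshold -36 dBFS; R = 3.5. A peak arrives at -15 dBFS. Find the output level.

The input is 21 dB above the -36 dBFS threshold.
At 3.5:1 the overshoot is divided by 3.5, leaving 6 dB above threshold.
Output = -36 + 6 = -30 dBFS; make-up adds 7 dB, giving -23 dBFS.

-23 dBFS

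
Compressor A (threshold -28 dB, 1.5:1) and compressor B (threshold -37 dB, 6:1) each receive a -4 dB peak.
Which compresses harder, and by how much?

B, by 19.5 dB

A: 24 dB over, compressed to 16 dB over, so 8 dB of GR.
B: 33 dB over, compressed to 5.5 dB over, so 27.5 dB of GR.
Difference: 19.5 dB in favour of B.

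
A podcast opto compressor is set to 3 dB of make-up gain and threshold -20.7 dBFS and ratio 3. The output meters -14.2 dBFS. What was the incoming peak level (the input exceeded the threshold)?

Before make-up, the level was -14.2 − 3 = -17.2 dBFS.
The compressed level sits -17.2 − (-20.7) = 3.5 dB over threshold.
Undo the ratio: input overshoot = 3.5 × 3 = 10.5 dB, giving input = -10.2 dBFS.

-10.2 dBFS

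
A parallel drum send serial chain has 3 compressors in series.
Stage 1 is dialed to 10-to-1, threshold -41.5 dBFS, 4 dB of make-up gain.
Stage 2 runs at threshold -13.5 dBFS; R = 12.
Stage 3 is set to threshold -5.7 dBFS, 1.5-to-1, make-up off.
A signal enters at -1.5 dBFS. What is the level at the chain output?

Stage 1: 40 dB above -41.5 dBFS, reduced 10:1 to 4 dB above → -37.5 dBFS; +4 dB make-up → -33.5 dBFS.
Stage 2: below threshold (-33.5 ≤ -13.5); passes unchanged; output -33.5 dBFS.
Stage 3: -33.5 dBFS is at or below the -5.7 dBFS threshold — no compression; output -33.5 dBFS.

-33.5 dBFS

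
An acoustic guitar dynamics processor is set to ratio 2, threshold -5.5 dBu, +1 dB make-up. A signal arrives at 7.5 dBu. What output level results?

2 dBu

7.5 dBu sits 13 dB over threshold.
At 2:1 the overshoot is divided by 2, leaving 6.5 dB above threshold.
So the level is -5.5 + 6.5 = 1 dBu; make-up adds 1 dB, giving 2 dBu.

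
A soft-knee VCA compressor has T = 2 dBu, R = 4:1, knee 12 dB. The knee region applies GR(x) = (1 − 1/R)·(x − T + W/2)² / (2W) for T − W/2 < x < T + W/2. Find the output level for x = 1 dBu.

x − T + W/2 = 1 − 2 + 6 = 5.
GR = (1 − 1/4) × 5² / 24 = 0.75 × 25 / 24 = 0.78125 dB.
Output = 1 − 0.78125 = 0.21875 dBu.

0.21875 dBu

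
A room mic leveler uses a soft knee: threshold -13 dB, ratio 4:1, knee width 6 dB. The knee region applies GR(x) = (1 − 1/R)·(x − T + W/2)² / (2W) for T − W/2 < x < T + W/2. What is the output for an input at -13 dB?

x − T + W/2 = -13 − (-13) + 3 = 3.
GR = (1 − 1/4) × 3² / 12 = 0.75 × 9 / 12 = 0.5625 dB.
Output = -13 − 0.5625 = -13.5625 dB.

-13.5625 dB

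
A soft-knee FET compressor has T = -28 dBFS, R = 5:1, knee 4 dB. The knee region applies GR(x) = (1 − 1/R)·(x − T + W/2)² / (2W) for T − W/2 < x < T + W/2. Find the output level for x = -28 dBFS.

-28.4 dBFS

x − T + W/2 = -28 − (-28) + 2 = 2.
GR = (1 − 1/5) × 2² / 8 = 0.8 × 4 / 8 = 0.4 dB.
Output = -28 − 0.4 = -28.4 dBFS.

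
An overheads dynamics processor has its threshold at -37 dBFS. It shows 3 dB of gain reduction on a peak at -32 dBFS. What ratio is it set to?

2.5:1

Input overshoot = -32 − (-37) = 5 dB.
Output overshoot = 5 − 3 = 2 dB.
Ratio = input overshoot / output overshoot = 5 / 2 = 2.5.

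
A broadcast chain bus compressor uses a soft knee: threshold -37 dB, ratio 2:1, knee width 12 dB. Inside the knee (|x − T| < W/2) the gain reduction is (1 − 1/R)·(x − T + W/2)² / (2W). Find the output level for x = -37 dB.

x − T + W/2 = -37 − (-37) + 6 = 6.
GR = (1 − 1/2) × 6² / 24 = 0.5 × 36 / 24 = 0.75 dB.
Output = -37 − 0.75 = -37.75 dB.

-37.75 dB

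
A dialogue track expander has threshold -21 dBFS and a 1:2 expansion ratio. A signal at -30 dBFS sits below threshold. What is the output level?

Below threshold, a 1:2 expander applies gain = (2−1)×(T − x) of attenuation.
(2−1) × 9 = 9 dB, so output = -30 − 9 = -39 dBFS.

-39 dBFS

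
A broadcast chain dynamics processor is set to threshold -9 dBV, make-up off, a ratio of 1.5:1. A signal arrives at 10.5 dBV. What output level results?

The input is 19.5 dB above the -9 dBV threshold.
The 19.5 dB excess becomes 13 dB after 1.5:1 reduction.
Output = -9 + 13 = 4 dBV.

4 dBV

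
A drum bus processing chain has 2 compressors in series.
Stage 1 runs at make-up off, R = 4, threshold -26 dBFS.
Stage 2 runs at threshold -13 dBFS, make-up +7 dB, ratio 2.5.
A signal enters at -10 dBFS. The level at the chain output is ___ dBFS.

-15 dBFS

Stage 1: 16 dB above -26 dBFS, reduced 4:1 to 4 dB above → -22 dBFS.
Stage 2: below threshold (-22 ≤ -13); passes unchanged; make-up brings it to -15 dBFS.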